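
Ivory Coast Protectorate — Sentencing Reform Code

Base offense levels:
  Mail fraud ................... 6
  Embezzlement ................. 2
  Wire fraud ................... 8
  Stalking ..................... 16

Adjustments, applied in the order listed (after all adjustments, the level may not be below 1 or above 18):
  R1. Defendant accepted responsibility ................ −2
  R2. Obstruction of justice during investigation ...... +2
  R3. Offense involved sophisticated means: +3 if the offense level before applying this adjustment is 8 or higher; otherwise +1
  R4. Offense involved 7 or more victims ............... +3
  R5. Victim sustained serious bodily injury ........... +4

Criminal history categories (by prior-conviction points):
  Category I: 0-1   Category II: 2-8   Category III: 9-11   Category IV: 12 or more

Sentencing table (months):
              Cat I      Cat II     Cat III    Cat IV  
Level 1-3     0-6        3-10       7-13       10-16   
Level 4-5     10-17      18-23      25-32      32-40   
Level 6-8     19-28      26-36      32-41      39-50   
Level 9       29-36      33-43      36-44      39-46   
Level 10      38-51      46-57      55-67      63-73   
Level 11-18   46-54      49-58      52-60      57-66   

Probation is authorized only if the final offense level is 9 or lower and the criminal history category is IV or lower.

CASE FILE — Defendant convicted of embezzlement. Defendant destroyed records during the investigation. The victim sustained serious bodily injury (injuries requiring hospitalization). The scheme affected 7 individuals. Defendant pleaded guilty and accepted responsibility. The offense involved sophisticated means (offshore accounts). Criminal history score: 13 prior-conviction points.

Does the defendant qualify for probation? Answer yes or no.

No

Base offense level for embezzlement: 2.
R1 applies: 2 − 2 = 0.
R2 applies: 0 + 2 = 2.
R3 applies (level before this adjustment is 2 < 8, so +1): 2 + 1 = 3.
R4 applies: 3 + 3 = 6.
R5 applies: 6 + 4 = 10.
Final offense level: 10.
Criminal history: 13 prior points → Category IV (12+).
Level 10 falls in the 10 band.
Grid: Level 10 × Category IV = 63-73 months.
Probation check: level 10 > 9 and category IV ≤ IV → not eligible.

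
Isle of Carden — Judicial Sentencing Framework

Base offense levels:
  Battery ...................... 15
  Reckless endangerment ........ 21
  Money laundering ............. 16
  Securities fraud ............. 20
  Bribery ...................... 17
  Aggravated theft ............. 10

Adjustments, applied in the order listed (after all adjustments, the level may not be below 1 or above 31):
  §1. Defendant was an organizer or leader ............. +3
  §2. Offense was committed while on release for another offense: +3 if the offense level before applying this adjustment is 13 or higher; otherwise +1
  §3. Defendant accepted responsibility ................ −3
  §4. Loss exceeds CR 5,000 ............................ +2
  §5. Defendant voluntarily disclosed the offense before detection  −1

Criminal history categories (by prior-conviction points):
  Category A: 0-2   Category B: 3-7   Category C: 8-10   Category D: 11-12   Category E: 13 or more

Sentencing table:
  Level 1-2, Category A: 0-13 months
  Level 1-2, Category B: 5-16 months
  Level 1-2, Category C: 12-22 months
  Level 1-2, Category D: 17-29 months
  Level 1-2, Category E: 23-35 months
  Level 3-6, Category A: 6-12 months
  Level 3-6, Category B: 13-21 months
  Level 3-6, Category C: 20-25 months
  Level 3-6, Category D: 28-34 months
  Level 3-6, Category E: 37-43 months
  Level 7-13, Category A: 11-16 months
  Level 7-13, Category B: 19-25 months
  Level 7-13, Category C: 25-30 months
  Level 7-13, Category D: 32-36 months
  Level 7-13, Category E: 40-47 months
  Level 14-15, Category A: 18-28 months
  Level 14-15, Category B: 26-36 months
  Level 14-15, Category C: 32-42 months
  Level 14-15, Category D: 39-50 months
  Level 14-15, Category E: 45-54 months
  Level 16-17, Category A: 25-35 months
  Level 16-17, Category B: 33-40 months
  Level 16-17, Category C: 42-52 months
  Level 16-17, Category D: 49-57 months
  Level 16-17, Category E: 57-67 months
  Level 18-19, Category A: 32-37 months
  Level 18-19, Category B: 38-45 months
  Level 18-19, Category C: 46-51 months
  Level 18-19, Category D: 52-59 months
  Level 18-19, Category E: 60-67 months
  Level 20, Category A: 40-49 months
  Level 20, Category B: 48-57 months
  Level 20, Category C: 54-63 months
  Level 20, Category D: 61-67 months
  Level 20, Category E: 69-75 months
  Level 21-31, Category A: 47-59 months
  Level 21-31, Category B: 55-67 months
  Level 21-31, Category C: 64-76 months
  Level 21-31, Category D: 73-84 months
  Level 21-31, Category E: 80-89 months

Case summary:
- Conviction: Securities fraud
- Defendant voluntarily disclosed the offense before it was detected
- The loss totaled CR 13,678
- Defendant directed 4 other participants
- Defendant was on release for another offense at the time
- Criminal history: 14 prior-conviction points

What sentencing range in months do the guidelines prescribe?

Base offense level for securities fraud: 20.
§1 applies: 20 + 3 = 23.
§2 applies (level before this adjustment is 23 ≥ 13, so +3): 23 + 3 = 26.
§3 does not apply.
§4 applies: 26 + 2 = 28.
§5 applies: 28 − 1 = 27.
Final offense level: 27.
Criminal history: 14 prior points → Category E (13+).
Level 27 falls in the 21-31 band.
Grid: Level 21-31 × Category E = 80-89 months.

80-89 months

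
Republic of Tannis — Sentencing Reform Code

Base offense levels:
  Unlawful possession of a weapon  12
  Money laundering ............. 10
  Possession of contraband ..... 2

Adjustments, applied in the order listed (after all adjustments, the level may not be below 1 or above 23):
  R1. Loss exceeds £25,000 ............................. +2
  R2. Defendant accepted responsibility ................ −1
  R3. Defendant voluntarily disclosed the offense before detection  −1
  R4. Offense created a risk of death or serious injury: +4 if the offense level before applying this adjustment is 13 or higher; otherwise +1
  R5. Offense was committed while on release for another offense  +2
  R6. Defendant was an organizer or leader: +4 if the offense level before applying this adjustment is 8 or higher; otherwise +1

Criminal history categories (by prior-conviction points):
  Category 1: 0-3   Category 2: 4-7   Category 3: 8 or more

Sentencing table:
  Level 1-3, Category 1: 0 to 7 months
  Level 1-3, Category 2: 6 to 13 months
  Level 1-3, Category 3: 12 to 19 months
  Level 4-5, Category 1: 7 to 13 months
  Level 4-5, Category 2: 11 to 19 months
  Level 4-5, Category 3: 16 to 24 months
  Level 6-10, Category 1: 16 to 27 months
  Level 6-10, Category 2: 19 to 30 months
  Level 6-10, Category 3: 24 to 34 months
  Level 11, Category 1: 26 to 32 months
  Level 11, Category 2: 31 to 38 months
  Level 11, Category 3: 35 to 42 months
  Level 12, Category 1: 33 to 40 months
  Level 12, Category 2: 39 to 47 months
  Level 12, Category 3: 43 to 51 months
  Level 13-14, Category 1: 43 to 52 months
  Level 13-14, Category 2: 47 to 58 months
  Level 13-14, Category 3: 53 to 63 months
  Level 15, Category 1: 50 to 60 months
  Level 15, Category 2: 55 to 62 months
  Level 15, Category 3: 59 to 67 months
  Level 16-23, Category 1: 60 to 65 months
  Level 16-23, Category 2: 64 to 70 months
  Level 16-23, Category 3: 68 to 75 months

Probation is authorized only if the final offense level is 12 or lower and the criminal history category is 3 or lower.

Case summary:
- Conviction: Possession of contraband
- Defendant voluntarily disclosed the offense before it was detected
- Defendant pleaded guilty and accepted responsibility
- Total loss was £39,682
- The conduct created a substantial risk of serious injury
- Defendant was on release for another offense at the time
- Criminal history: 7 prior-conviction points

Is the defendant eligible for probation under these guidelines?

Base offense level for possession of contraband: 2.
R1 applies: 2 + 2 = 4.
R2 applies: 4 − 1 = 3.
R3 applies: 3 − 1 = 2.
R4 applies (level before this adjustment is 2 < 13, so +1): 2 + 1 = 3.
R5 applies: 3 + 2 = 5.
R6 does not apply.
Final offense level: 5.
Criminal history: 7 prior points → Category 2 (4-7).
Level 5 falls in the 4-5 band.
Grid: Level 4-5 × Category 2 = 11-19 months.
Probation check: level 5 ≤ 12 and category 2 ≤ 3 → eligible.

Yes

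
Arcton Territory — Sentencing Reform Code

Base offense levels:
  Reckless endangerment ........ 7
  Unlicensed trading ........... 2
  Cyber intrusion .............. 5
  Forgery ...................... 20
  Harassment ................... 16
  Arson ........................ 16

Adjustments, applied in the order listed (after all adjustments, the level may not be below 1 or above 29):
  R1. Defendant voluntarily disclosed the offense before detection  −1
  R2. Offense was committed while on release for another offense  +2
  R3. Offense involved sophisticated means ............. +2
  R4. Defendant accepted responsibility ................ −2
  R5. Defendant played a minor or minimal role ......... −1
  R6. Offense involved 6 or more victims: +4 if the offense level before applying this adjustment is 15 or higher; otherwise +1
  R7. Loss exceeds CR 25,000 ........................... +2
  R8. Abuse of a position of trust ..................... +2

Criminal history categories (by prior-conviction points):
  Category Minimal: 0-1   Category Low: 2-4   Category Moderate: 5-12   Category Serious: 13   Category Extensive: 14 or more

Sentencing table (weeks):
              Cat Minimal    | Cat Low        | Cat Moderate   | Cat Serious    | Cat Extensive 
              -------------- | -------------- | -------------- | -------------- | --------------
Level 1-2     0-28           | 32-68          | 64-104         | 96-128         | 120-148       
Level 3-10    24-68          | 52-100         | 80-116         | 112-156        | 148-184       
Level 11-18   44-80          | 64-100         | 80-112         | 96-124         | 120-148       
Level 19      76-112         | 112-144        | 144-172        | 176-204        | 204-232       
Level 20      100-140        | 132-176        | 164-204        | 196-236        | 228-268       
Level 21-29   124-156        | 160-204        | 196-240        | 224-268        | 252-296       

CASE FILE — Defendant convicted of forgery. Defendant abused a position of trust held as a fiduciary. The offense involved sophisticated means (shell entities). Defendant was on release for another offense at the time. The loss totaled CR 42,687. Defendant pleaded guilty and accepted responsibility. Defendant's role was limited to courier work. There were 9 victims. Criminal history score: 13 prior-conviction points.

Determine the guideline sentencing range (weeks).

224-268 weeks

Base offense level for forgery: 20.
R1 does not apply.
R2 applies: 20 + 2 = 22.
R3 applies: 22 + 2 = 24.
R4 applies: 24 − 2 = 22.
R5 applies: 22 − 1 = 21.
R6 applies (level before this adjustment is 21 ≥ 15, so +4): 21 + 4 = 25.
R7 applies: 25 + 2 = 27.
R8 applies: 27 + 2 = 29.
Final offense level: 29.
Criminal history: 13 prior points → Category Serious (13).
Level 29 falls in the 21-29 band.
Grid: Level 21-29 × Category Serious = 224-268 weeks.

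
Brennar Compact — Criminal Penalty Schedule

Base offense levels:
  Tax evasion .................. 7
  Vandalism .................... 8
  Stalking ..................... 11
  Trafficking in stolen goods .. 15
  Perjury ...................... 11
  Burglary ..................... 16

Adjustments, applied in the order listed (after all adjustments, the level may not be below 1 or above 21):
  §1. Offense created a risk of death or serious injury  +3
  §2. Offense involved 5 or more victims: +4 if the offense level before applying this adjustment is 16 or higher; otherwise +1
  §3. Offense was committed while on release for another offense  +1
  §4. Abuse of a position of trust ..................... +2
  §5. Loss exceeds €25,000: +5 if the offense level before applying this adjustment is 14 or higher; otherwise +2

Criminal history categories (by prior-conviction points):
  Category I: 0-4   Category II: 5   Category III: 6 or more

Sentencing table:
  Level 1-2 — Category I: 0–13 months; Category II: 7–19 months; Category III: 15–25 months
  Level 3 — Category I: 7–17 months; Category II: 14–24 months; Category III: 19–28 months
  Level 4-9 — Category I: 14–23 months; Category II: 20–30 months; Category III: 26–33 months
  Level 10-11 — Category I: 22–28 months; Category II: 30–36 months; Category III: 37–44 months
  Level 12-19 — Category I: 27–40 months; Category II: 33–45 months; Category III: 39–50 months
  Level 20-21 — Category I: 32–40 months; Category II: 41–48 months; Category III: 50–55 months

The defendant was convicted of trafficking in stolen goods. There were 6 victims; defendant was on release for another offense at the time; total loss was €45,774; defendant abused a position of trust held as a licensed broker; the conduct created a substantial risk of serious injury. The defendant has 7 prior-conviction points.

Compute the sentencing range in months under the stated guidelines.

50-55 months

Base offense level for trafficking in stolen goods: 15.
§1 applies: 15 + 3 = 18.
§2 applies (level before this adjustment is 18 ≥ 16, so +4): 18 + 4 = 22.
§3 applies: 22 + 1 = 23.
§4 applies: 23 + 2 = 25.
§5 applies (level before this adjustment is 25 ≥ 14, so +5): 25 + 5 = 30.
Level 30 exceeds the maximum of 21; capped at 21.
Final offense level: 21.
Criminal history: 7 prior points → Category III (6+).
Level 21 falls in the 20-21 band.
Grid: Level 20-21 × Category III = 50-55 months.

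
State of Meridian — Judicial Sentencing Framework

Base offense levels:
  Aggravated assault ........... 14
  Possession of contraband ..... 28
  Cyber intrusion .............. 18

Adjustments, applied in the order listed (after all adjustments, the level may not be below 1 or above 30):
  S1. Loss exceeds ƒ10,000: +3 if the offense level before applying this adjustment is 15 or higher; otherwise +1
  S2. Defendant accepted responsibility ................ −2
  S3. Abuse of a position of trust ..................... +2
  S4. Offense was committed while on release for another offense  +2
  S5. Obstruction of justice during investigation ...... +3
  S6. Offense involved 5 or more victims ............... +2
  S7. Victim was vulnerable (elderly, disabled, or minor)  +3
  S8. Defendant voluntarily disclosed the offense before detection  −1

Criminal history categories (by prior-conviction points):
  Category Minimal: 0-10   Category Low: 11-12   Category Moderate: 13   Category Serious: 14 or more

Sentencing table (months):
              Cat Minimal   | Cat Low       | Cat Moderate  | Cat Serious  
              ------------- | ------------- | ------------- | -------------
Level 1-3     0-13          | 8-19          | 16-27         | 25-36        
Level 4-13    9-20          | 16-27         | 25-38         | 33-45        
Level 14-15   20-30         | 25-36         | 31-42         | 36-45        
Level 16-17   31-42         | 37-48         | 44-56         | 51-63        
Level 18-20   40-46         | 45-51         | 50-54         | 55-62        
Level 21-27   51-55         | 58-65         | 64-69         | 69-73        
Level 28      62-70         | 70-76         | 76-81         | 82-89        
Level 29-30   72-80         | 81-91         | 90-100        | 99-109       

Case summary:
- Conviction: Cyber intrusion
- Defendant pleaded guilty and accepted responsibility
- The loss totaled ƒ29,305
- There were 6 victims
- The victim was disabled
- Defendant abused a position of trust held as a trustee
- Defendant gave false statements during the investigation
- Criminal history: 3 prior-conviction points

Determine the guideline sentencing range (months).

Base offense level for cyber intrusion: 18.
S1 applies (level before this adjustment is 18 ≥ 15, so +3): 18 + 3 = 21.
S2 applies: 21 − 2 = 19.
S3 applies: 19 + 2 = 21.
S4 does not apply.
S5 applies: 21 + 3 = 24.
S6 applies: 24 + 2 = 26.
S7 applies: 26 + 3 = 29.
S8 does not apply.
Final offense level: 29.
Criminal history: 3 prior points → Category Minimal (0-10).
Level 29 falls in the 29-30 band.
Grid: Level 29-30 × Category Minimal = 72-80 months.

72-80 months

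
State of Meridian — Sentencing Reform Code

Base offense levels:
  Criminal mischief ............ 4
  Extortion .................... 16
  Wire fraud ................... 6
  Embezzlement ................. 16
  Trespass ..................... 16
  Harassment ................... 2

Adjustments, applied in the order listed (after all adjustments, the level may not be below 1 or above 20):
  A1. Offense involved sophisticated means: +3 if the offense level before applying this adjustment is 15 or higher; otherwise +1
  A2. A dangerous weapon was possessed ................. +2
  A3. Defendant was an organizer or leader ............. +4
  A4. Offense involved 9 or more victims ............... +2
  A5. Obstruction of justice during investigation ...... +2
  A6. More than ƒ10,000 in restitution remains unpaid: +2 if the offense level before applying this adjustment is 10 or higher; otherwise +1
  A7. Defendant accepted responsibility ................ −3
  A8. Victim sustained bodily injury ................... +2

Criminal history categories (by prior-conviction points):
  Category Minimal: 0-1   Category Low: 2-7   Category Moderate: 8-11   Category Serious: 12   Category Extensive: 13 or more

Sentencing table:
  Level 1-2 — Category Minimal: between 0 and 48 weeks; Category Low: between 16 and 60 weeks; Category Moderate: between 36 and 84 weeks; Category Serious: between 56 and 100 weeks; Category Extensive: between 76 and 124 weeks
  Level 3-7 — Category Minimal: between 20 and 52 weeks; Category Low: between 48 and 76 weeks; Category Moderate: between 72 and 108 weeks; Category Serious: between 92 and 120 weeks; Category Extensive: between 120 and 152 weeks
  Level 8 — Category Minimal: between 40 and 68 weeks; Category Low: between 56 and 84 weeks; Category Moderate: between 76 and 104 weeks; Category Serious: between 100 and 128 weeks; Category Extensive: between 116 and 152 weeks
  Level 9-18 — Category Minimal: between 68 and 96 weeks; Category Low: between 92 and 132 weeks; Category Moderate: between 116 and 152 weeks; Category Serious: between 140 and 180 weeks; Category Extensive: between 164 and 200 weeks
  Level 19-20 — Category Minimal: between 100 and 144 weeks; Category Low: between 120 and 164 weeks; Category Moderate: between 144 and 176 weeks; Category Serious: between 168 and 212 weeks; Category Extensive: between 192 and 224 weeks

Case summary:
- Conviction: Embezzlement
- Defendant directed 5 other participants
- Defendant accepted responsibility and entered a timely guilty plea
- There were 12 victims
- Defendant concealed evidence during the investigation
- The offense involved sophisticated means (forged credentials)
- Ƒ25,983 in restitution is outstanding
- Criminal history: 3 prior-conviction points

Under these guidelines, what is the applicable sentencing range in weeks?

120-164 weeks

Base offense level for embezzlement: 16.
A1 applies (level before this adjustment is 16 ≥ 15, so +3): 16 + 3 = 19.
A2 does not apply.
A3 applies: 19 + 4 = 23.
A4 applies: 23 + 2 = 25.
A5 applies: 25 + 2 = 27.
A6 applies (level before this adjustment is 27 ≥ 10, so +2): 27 + 2 = 29.
A7 applies: 29 − 3 = 26.
A8 does not apply.
Level 26 exceeds the maximum of 20; capped at 20.
Final offense level: 20.
Criminal history: 3 prior points → Category Low (2-7).
Level 20 falls in the 19-20 band.
Grid: Level 19-20 × Category Low = 120-164 weeks.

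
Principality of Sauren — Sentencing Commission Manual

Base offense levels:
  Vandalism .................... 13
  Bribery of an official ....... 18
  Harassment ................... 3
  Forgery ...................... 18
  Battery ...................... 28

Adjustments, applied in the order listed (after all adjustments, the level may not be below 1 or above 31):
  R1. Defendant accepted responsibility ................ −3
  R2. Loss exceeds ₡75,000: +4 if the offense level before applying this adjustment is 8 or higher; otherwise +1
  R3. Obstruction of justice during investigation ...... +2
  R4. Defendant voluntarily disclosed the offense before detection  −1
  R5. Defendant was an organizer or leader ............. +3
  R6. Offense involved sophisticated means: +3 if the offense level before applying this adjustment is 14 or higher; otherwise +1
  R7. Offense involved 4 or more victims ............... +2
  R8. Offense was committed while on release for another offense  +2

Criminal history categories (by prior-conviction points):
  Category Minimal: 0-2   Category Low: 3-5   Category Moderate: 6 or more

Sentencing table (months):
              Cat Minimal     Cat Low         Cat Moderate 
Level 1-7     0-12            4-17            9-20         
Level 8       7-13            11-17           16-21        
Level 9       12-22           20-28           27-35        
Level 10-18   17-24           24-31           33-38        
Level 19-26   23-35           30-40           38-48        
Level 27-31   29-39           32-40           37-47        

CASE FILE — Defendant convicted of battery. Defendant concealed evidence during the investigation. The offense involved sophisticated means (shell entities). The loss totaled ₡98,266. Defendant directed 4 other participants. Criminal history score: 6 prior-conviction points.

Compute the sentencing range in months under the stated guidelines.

37-47 months

Base offense level for battery: 28.
R1 does not apply.
R2 applies (level before this adjustment is 28 ≥ 8, so +4): 28 + 4 = 32.
R3 applies: 32 + 2 = 34.
R5 applies: 34 + 3 = 37.
R6 applies (level before this adjustment is 37 ≥ 14, so +3): 37 + 3 = 40.
R8 does not apply.
Level 40 exceeds the maximum of 31; capped at 31.
Final offense level: 31.
Criminal history: 6 prior points → Category Moderate (6+).
Level 31 falls in the 27-31 band.
Grid: Level 27-31 × Category Moderate = 37-47 months.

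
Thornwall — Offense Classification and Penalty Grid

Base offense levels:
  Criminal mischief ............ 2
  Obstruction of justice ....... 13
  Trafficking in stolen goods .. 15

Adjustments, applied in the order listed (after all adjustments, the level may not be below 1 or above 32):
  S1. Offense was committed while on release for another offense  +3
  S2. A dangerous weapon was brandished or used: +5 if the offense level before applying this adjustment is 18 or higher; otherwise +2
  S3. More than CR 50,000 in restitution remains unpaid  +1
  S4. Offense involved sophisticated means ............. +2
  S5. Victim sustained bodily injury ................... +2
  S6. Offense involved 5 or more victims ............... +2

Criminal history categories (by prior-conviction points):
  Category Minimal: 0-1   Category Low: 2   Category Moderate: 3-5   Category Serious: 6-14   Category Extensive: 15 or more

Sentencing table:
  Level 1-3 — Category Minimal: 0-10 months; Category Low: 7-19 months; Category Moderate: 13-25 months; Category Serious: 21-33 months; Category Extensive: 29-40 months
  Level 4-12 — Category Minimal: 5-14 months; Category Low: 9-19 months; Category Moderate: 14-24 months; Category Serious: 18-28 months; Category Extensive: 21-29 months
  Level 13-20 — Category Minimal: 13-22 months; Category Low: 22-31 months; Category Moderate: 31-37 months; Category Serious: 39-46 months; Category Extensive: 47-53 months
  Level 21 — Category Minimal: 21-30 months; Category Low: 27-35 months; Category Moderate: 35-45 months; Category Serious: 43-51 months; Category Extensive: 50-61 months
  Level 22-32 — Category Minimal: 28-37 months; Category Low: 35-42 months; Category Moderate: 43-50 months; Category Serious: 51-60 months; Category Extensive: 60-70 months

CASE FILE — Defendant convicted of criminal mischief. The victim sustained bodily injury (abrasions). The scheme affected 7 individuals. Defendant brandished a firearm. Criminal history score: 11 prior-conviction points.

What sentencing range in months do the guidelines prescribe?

Base offense level for criminal mischief: 2.
S2 applies (level before this adjustment is 2 < 18, so +2): 2 + 2 = 4.
S4 does not apply.
S5 applies: 4 + 2 = 6.
S6 applies: 6 + 2 = 8.
Final offense level: 8.
Criminal history: 11 prior points → Category Serious (6-14).
Level 8 falls in the 4-12 band.
Grid: Level 4-12 × Category Serious = 18-28 months.

18-28 months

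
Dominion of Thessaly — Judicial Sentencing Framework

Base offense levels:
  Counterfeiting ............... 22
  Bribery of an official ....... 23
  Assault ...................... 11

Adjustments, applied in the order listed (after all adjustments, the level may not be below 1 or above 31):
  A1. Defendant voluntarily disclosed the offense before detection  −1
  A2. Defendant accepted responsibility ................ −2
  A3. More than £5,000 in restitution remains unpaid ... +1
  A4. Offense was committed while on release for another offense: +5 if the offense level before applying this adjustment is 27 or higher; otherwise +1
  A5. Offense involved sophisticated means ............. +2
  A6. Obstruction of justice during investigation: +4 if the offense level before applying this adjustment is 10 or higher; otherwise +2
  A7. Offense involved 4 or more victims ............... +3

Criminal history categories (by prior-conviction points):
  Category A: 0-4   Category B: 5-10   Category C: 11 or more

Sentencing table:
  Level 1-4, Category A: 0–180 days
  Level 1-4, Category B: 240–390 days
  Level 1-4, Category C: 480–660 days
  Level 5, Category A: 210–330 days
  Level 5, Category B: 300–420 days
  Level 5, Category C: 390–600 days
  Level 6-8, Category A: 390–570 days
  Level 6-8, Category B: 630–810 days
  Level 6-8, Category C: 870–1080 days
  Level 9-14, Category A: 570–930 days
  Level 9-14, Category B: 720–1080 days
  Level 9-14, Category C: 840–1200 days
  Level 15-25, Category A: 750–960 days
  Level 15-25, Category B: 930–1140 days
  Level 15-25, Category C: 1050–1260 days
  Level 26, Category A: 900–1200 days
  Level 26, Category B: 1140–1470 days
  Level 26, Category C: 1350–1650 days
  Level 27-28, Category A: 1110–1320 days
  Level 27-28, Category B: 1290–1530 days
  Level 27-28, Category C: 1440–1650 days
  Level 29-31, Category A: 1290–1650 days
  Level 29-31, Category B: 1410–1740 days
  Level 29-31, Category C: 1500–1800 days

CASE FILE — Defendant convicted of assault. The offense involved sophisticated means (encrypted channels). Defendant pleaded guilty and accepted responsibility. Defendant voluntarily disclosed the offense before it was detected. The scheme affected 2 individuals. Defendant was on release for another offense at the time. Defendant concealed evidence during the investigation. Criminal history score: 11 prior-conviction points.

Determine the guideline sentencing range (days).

1050-1260 days

Base offense level for assault: 11.
A1 applies: 11 − 1 = 10.
A2 applies: 10 − 2 = 8.
A4 applies (level before this adjustment is 8 < 27, so +1): 8 + 1 = 9.
A5 applies: 9 + 2 = 11.
A6 applies (level before this adjustment is 11 ≥ 10, so +4): 11 + 4 = 15.
Final offense level: 15.
Criminal history: 11 prior points → Category C (11+).
Level 15 falls in the 15-25 band.
Grid: Level 15-25 × Category C = 1050-1260 days.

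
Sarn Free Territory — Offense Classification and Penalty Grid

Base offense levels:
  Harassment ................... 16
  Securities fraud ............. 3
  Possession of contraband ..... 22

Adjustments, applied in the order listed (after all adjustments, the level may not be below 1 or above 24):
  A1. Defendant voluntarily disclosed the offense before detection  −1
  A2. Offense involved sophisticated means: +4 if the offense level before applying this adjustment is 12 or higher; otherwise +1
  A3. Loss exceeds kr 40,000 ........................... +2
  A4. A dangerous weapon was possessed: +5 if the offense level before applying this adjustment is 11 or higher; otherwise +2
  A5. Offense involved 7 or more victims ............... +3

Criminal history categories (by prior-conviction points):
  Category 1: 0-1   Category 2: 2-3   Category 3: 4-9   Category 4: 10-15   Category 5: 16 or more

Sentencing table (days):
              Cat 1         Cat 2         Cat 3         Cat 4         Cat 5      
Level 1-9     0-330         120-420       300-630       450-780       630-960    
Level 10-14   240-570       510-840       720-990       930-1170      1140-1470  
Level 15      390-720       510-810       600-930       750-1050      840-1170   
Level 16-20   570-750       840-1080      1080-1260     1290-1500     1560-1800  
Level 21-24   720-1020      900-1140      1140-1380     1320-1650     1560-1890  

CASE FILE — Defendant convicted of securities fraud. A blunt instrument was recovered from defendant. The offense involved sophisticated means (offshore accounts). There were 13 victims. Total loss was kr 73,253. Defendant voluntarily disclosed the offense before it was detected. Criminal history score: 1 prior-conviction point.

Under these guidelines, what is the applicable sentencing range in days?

240-570 days

Base offense level for securities fraud: 3.
A1 applies: 3 − 1 = 2.
A2 applies (level before this adjustment is 2 < 12, so +1): 2 + 1 = 3.
A3 applies: 3 + 2 = 5.
A4 applies (level before this adjustment is 5 < 11, so +2): 5 + 2 = 7.
A5 applies: 7 + 3 = 10.
Final offense level: 10.
Criminal history: 1 prior point → Category 1 (0-1).
Level 10 falls in the 10-14 band.
Grid: Level 10-14 × Category 1 = 240-570 days.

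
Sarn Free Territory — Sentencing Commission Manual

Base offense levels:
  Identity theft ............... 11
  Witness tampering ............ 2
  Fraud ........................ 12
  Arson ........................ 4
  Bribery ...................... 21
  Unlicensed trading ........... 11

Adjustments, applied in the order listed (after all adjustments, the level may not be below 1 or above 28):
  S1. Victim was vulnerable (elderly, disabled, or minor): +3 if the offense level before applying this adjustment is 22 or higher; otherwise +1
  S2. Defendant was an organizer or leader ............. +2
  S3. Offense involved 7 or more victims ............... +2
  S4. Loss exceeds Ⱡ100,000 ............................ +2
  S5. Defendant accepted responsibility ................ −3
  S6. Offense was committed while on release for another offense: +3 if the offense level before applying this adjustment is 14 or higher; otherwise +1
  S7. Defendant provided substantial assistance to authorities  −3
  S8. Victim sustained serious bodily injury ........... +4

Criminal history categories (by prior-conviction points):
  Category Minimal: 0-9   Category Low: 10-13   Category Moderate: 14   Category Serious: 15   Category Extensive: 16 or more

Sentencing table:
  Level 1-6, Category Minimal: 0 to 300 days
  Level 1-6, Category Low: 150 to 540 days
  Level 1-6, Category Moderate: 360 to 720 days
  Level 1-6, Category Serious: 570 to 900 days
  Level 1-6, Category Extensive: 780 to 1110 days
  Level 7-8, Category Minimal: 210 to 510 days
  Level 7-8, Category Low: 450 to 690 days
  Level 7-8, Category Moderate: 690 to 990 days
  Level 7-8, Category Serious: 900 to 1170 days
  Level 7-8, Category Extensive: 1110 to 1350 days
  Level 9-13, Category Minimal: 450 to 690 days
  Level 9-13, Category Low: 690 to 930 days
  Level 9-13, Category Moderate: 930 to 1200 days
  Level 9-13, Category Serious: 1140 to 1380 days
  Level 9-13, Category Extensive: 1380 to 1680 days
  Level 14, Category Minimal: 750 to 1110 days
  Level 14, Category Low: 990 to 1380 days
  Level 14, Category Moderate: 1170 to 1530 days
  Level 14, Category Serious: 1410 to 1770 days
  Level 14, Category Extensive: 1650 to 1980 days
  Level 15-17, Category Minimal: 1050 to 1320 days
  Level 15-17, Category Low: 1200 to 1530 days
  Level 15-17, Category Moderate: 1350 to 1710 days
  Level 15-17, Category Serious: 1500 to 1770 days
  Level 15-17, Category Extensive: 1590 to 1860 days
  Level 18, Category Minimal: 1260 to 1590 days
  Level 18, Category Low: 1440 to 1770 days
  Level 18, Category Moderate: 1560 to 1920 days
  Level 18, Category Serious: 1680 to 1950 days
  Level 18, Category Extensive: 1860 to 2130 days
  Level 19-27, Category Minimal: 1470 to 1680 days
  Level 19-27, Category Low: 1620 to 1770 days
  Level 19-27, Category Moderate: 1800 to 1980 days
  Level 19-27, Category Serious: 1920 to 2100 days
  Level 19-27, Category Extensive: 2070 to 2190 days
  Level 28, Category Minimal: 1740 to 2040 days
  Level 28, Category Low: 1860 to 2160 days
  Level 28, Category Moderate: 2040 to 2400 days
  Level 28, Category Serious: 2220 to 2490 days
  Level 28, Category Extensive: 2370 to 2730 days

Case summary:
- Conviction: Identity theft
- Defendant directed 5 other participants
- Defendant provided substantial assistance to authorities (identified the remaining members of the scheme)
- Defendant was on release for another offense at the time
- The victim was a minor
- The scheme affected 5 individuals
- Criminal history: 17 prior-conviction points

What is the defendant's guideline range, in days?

1650-1980 days

Base offense level for identity theft: 11.
S1 applies (level before this adjustment is 11 < 22, so +1): 11 + 1 = 12.
S2 applies: 12 + 2 = 14.
S3 does not apply.
S4 does not apply.
S6 applies (level before this adjustment is 14 ≥ 14, so +3): 14 + 3 = 17.
S7 applies: 17 − 3 = 14.
S8 does not apply.
Final offense level: 14.
Criminal history: 17 prior points → Category Extensive (16+).
Level 14 falls in the 14 band.
Grid: Level 14 × Category Extensive = 1650-1980 days.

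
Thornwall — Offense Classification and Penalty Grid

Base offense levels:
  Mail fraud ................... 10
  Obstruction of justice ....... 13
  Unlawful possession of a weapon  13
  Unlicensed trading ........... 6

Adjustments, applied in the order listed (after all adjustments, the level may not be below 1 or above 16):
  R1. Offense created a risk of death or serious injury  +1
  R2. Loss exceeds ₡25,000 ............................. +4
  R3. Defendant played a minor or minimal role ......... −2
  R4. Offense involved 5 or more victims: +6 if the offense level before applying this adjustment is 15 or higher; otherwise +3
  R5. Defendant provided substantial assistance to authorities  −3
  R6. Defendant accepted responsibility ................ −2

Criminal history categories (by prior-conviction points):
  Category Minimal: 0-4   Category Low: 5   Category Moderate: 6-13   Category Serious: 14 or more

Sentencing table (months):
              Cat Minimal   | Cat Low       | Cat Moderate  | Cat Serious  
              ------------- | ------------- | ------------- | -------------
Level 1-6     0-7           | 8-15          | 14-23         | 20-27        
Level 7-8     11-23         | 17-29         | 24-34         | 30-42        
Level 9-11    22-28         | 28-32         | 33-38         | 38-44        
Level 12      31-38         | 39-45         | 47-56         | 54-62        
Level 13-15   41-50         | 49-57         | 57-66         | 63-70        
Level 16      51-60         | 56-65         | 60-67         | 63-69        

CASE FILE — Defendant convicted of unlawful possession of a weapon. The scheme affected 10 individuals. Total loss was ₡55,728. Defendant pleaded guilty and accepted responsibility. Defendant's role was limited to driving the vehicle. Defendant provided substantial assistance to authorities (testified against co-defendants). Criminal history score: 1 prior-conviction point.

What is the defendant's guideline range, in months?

Base offense level for unlawful possession of a weapon: 13.
R2 applies: 13 + 4 = 17.
R3 applies: 17 − 2 = 15.
R4 applies (level before this adjustment is 15 ≥ 15, so +6): 15 + 6 = 21.
R5 applies: 21 − 3 = 18.
R6 applies: 18 − 2 = 16.
Final offense level: 16.
Criminal history: 1 prior point → Category Minimal (0-4).
Level 16 falls in the 16 band.
Grid: Level 16 × Category Minimal = 51-60 months.

51-60 months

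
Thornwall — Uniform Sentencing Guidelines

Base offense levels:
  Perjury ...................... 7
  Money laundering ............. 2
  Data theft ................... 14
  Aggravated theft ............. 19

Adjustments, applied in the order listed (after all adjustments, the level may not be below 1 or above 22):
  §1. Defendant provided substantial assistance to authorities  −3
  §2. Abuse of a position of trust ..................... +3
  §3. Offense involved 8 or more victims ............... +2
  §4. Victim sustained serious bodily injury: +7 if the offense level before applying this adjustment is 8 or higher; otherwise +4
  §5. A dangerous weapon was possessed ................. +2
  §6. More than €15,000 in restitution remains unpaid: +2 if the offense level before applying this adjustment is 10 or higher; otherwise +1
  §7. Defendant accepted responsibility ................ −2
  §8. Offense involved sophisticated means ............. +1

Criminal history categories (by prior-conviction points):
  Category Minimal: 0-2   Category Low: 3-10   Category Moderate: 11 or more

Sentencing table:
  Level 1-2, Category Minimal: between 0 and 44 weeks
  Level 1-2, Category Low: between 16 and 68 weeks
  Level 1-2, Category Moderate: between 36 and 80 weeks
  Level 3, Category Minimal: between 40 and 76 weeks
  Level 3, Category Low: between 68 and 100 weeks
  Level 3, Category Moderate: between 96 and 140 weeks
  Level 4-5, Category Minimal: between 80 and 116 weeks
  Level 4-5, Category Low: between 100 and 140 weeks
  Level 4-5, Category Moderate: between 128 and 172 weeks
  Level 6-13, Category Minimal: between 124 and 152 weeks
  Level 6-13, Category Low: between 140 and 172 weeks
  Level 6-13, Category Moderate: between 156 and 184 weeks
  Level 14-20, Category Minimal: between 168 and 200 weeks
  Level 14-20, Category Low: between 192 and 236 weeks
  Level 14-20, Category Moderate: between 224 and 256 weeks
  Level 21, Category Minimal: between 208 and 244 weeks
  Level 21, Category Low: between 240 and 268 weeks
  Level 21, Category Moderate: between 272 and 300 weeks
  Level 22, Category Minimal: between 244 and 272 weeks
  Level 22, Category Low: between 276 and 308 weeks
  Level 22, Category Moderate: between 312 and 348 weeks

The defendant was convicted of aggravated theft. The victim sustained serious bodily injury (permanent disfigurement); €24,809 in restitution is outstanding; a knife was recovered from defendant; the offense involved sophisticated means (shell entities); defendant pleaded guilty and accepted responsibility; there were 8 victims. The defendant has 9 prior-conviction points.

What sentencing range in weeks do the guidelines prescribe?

Base offense level for aggravated theft: 19.
§2 does not apply.
§3 applies: 19 + 2 = 21.
§4 applies (level before this adjustment is 21 ≥ 8, so +7): 21 + 7 = 28.
§5 applies: 28 + 2 = 30.
§6 applies (level before this adjustment is 30 ≥ 10, so +2): 30 + 2 = 32.
§7 applies: 32 − 2 = 30.
§8 applies: 30 + 1 = 31.
Level 31 exceeds the maximum of 22; capped at 22.
Final offense level: 22.
Criminal history: 9 prior points → Category Low (3-10).
Level 22 falls in the 22 band.
Grid: Level 22 × Category Low = 276-308 weeks.

276-308 weeks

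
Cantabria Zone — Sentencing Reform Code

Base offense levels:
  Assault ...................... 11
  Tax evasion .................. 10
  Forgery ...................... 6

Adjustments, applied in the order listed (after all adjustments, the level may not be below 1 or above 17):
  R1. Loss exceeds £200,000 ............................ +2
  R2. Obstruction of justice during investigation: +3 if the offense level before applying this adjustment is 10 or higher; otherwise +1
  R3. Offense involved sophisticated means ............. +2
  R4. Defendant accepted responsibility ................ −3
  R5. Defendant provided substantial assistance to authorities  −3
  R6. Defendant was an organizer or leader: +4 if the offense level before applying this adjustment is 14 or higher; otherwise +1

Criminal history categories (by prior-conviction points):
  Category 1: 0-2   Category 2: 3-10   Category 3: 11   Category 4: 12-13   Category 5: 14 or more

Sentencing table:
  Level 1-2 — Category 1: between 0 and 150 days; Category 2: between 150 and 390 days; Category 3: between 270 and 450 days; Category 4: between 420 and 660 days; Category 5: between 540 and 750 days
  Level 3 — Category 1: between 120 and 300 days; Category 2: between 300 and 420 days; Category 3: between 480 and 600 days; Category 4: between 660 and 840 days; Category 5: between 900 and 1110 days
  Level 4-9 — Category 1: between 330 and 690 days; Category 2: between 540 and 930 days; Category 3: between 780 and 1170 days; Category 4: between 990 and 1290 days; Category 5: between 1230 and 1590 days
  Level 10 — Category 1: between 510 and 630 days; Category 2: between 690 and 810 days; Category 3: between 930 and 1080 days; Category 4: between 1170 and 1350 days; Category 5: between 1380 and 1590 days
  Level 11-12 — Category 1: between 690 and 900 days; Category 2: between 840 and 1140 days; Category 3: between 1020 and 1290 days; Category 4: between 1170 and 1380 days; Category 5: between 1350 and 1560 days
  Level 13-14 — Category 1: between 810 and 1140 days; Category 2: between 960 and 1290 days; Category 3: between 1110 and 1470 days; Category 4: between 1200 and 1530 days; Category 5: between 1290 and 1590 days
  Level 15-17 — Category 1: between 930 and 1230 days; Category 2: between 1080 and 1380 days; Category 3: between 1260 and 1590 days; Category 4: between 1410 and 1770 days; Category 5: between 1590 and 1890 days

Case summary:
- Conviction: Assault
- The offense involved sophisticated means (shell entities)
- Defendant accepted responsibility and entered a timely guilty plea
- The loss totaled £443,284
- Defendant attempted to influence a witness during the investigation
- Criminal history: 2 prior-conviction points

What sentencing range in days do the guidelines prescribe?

930-1230 days

Base offense level for assault: 11.
R1 applies: 11 + 2 = 13.
R2 applies (level before this adjustment is 13 ≥ 10, so +3): 13 + 3 = 16.
R3 applies: 16 + 2 = 18.
R4 applies: 18 − 3 = 15.
R5 does not apply.
R6 does not apply.
Final offense level: 15.
Criminal history: 2 prior points → Category 1 (0-2).
Level 15 falls in the 15-17 band.
Grid: Level 15-17 × Category 1 = 930-1230 days.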